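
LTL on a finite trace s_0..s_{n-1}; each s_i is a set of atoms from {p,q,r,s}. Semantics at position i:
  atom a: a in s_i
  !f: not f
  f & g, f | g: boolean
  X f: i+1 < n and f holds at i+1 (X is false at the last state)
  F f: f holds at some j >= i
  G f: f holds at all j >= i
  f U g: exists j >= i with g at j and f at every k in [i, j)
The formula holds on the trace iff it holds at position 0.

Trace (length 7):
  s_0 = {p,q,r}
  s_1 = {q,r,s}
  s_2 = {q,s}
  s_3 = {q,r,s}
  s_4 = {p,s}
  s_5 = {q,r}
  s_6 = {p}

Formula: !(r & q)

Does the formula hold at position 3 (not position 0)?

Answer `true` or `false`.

Answer: false

Derivation:
s_0={p,q,r}: !(r & q)=False (r & q)=True r=True q=True
s_1={q,r,s}: !(r & q)=False (r & q)=True r=True q=True
s_2={q,s}: !(r & q)=True (r & q)=False r=False q=True
s_3={q,r,s}: !(r & q)=False (r & q)=True r=True q=True
s_4={p,s}: !(r & q)=True (r & q)=False r=False q=False
s_5={q,r}: !(r & q)=False (r & q)=True r=True q=True
s_6={p}: !(r & q)=True (r & q)=False r=False q=False
Evaluating at position 3: result = False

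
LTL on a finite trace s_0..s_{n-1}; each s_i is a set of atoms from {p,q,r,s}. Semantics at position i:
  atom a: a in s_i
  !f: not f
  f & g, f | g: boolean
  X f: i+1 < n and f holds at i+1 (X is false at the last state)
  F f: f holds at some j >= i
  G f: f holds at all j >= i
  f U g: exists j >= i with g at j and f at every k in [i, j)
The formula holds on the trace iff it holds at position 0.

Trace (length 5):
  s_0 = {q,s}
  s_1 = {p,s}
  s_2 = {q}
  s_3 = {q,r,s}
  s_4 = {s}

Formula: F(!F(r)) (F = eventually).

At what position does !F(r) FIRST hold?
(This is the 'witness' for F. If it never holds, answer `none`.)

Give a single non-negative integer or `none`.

s_0={q,s}: !F(r)=False F(r)=True r=False
s_1={p,s}: !F(r)=False F(r)=True r=False
s_2={q}: !F(r)=False F(r)=True r=False
s_3={q,r,s}: !F(r)=False F(r)=True r=True
s_4={s}: !F(r)=True F(r)=False r=False
F(!F(r)) holds; first witness at position 4.

Answer: 4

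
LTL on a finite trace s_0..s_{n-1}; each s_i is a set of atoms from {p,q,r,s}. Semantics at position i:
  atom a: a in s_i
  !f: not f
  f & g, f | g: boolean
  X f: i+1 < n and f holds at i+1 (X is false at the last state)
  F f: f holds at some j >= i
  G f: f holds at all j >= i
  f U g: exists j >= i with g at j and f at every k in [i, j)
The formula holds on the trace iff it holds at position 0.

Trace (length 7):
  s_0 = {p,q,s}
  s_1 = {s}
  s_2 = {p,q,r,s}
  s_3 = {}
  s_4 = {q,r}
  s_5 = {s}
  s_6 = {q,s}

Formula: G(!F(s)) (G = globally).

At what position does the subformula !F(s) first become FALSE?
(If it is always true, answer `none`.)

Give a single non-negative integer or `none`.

s_0={p,q,s}: !F(s)=False F(s)=True s=True
s_1={s}: !F(s)=False F(s)=True s=True
s_2={p,q,r,s}: !F(s)=False F(s)=True s=True
s_3={}: !F(s)=False F(s)=True s=False
s_4={q,r}: !F(s)=False F(s)=True s=False
s_5={s}: !F(s)=False F(s)=True s=True
s_6={q,s}: !F(s)=False F(s)=True s=True
G(!F(s)) holds globally = False
First violation at position 0.

Answer: 0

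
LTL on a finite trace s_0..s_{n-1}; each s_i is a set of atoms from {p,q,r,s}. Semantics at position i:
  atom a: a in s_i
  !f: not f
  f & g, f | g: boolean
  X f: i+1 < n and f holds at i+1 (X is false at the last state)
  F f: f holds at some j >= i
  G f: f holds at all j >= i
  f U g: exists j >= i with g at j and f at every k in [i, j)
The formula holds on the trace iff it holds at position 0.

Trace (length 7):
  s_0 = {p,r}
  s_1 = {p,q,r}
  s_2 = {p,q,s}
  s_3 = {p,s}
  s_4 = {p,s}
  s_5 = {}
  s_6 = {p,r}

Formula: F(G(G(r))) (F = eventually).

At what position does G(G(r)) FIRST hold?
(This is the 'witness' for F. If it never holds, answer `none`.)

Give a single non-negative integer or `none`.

Answer: 6

Derivation:
s_0={p,r}: G(G(r))=False G(r)=False r=True
s_1={p,q,r}: G(G(r))=False G(r)=False r=True
s_2={p,q,s}: G(G(r))=False G(r)=False r=False
s_3={p,s}: G(G(r))=False G(r)=False r=False
s_4={p,s}: G(G(r))=False G(r)=False r=False
s_5={}: G(G(r))=False G(r)=False r=False
s_6={p,r}: G(G(r))=True G(r)=True r=True
F(G(G(r))) holds; first witness at position 6.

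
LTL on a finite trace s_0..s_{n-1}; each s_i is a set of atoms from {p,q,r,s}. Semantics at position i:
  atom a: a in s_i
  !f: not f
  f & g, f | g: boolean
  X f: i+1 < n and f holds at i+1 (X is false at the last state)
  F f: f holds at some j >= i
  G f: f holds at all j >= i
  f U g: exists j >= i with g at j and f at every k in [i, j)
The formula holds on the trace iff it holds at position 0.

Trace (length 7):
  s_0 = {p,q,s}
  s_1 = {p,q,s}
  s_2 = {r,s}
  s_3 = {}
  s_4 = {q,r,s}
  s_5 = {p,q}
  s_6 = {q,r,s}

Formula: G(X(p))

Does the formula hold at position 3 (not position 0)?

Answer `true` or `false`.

Answer: false

Derivation:
s_0={p,q,s}: G(X(p))=False X(p)=True p=True
s_1={p,q,s}: G(X(p))=False X(p)=False p=True
s_2={r,s}: G(X(p))=False X(p)=False p=False
s_3={}: G(X(p))=False X(p)=False p=False
s_4={q,r,s}: G(X(p))=False X(p)=True p=False
s_5={p,q}: G(X(p))=False X(p)=False p=True
s_6={q,r,s}: G(X(p))=False X(p)=False p=False
Evaluating at position 3: result = False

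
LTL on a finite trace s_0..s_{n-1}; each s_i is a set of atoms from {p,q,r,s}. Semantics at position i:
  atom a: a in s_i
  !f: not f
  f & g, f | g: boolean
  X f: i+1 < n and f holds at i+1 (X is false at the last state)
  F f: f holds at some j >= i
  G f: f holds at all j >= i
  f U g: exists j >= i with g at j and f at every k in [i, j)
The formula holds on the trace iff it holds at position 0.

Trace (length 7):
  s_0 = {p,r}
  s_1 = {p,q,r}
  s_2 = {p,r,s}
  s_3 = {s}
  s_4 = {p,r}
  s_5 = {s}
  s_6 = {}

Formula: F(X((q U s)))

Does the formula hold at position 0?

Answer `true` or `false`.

s_0={p,r}: F(X((q U s)))=True X((q U s))=True (q U s)=False q=False s=False
s_1={p,q,r}: F(X((q U s)))=True X((q U s))=True (q U s)=True q=True s=False
s_2={p,r,s}: F(X((q U s)))=True X((q U s))=True (q U s)=True q=False s=True
s_3={s}: F(X((q U s)))=True X((q U s))=False (q U s)=True q=False s=True
s_4={p,r}: F(X((q U s)))=True X((q U s))=True (q U s)=False q=False s=False
s_5={s}: F(X((q U s)))=False X((q U s))=False (q U s)=True q=False s=True
s_6={}: F(X((q U s)))=False X((q U s))=False (q U s)=False q=False s=False

Answer: true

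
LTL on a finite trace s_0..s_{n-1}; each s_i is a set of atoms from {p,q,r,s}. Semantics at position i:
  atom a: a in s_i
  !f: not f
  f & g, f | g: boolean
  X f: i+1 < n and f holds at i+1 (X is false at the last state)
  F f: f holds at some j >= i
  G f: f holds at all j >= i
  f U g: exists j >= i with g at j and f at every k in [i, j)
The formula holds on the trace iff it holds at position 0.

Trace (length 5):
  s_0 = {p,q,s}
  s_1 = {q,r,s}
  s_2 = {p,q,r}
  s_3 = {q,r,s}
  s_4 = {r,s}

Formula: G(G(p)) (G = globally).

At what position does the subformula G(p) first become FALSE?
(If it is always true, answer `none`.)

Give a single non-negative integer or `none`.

Answer: 0

Derivation:
s_0={p,q,s}: G(p)=False p=True
s_1={q,r,s}: G(p)=False p=False
s_2={p,q,r}: G(p)=False p=True
s_3={q,r,s}: G(p)=False p=False
s_4={r,s}: G(p)=False p=False
G(G(p)) holds globally = False
First violation at position 0.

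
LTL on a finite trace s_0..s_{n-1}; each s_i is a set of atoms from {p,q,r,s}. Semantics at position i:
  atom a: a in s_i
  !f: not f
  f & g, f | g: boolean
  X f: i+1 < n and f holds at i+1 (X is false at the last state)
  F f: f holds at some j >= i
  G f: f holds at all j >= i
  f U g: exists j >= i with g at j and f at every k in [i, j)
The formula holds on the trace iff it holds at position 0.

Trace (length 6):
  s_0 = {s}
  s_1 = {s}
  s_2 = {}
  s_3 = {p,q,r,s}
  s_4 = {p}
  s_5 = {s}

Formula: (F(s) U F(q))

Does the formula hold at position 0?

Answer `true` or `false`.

s_0={s}: (F(s) U F(q))=True F(s)=True s=True F(q)=True q=False
s_1={s}: (F(s) U F(q))=True F(s)=True s=True F(q)=True q=False
s_2={}: (F(s) U F(q))=True F(s)=True s=False F(q)=True q=False
s_3={p,q,r,s}: (F(s) U F(q))=True F(s)=True s=True F(q)=True q=True
s_4={p}: (F(s) U F(q))=False F(s)=True s=False F(q)=False q=False
s_5={s}: (F(s) U F(q))=False F(s)=True s=True F(q)=False q=False

Answer: true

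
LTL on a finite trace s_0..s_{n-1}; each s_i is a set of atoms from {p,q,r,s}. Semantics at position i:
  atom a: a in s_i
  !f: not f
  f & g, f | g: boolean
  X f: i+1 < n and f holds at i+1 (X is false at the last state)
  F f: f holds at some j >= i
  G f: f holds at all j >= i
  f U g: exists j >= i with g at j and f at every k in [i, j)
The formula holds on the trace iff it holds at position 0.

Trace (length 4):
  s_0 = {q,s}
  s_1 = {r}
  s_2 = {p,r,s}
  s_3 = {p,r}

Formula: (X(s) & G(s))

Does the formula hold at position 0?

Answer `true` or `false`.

Answer: false

Derivation:
s_0={q,s}: (X(s) & G(s))=False X(s)=False s=True G(s)=False
s_1={r}: (X(s) & G(s))=False X(s)=True s=False G(s)=False
s_2={p,r,s}: (X(s) & G(s))=False X(s)=False s=True G(s)=False
s_3={p,r}: (X(s) & G(s))=False X(s)=False s=False G(s)=False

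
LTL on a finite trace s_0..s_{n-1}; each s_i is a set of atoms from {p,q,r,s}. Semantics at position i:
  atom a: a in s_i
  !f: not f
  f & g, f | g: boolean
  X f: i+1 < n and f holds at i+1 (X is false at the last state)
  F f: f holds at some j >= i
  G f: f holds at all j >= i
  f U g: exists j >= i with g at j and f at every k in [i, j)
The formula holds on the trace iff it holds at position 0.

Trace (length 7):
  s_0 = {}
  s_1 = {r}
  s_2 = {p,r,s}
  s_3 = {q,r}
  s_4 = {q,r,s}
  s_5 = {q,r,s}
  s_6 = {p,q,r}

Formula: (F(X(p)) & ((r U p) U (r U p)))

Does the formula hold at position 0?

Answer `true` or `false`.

Answer: false

Derivation:
s_0={}: (F(X(p)) & ((r U p) U (r U p)))=False F(X(p))=True X(p)=False p=False ((r U p) U (r U p))=False (r U p)=False r=False
s_1={r}: (F(X(p)) & ((r U p) U (r U p)))=True F(X(p))=True X(p)=True p=False ((r U p) U (r U p))=True (r U p)=True r=True
s_2={p,r,s}: (F(X(p)) & ((r U p) U (r U p)))=True F(X(p))=True X(p)=False p=True ((r U p) U (r U p))=True (r U p)=True r=True
s_3={q,r}: (F(X(p)) & ((r U p) U (r U p)))=True F(X(p))=True X(p)=False p=False ((r U p) U (r U p))=True (r U p)=True r=True
s_4={q,r,s}: (F(X(p)) & ((r U p) U (r U p)))=True F(X(p))=True X(p)=False p=False ((r U p) U (r U p))=True (r U p)=True r=True
s_5={q,r,s}: (F(X(p)) & ((r U p) U (r U p)))=True F(X(p))=True X(p)=True p=False ((r U p) U (r U p))=True (r U p)=True r=True
s_6={p,q,r}: (F(X(p)) & ((r U p) U (r U p)))=False F(X(p))=False X(p)=False p=True ((r U p) U (r U p))=True (r U p)=True r=True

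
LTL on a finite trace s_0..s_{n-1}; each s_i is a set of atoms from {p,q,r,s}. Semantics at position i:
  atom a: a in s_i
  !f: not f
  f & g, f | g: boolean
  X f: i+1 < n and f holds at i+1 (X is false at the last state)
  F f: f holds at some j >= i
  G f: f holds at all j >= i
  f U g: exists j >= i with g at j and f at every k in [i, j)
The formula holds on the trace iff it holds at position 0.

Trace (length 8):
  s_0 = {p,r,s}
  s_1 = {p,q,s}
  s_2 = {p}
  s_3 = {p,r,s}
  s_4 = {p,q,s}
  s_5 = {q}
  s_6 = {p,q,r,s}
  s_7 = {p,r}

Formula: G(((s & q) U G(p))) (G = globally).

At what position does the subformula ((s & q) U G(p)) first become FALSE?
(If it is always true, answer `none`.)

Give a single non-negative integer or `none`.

s_0={p,r,s}: ((s & q) U G(p))=False (s & q)=False s=True q=False G(p)=False p=True
s_1={p,q,s}: ((s & q) U G(p))=False (s & q)=True s=True q=True G(p)=False p=True
s_2={p}: ((s & q) U G(p))=False (s & q)=False s=False q=False G(p)=False p=True
s_3={p,r,s}: ((s & q) U G(p))=False (s & q)=False s=True q=False G(p)=False p=True
s_4={p,q,s}: ((s & q) U G(p))=False (s & q)=True s=True q=True G(p)=False p=True
s_5={q}: ((s & q) U G(p))=False (s & q)=False s=False q=True G(p)=False p=False
s_6={p,q,r,s}: ((s & q) U G(p))=True (s & q)=True s=True q=True G(p)=True p=True
s_7={p,r}: ((s & q) U G(p))=True (s & q)=False s=False q=False G(p)=True p=True
G(((s & q) U G(p))) holds globally = False
First violation at position 0.

Answer: 0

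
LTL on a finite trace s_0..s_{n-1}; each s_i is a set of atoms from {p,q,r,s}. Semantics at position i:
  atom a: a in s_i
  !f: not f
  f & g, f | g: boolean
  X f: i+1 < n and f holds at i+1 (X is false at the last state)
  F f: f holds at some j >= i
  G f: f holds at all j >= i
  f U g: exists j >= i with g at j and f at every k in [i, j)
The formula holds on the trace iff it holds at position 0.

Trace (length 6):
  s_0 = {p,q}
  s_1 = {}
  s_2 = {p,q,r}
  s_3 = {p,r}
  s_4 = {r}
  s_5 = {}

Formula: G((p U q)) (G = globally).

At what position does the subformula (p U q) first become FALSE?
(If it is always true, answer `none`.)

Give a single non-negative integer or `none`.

Answer: 1

Derivation:
s_0={p,q}: (p U q)=True p=True q=True
s_1={}: (p U q)=False p=False q=False
s_2={p,q,r}: (p U q)=True p=True q=True
s_3={p,r}: (p U q)=False p=True q=False
s_4={r}: (p U q)=False p=False q=False
s_5={}: (p U q)=False p=False q=False
G((p U q)) holds globally = False
First violation at position 1.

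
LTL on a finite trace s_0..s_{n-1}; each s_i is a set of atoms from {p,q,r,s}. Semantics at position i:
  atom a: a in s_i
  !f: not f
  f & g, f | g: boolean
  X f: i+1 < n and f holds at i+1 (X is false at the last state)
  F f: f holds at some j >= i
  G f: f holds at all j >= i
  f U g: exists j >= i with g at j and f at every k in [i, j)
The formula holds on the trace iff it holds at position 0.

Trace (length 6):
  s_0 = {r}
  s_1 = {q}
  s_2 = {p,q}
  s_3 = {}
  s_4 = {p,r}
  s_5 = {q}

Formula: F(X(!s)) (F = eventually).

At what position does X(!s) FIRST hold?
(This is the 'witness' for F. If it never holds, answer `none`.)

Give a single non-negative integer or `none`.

s_0={r}: X(!s)=True !s=True s=False
s_1={q}: X(!s)=True !s=True s=False
s_2={p,q}: X(!s)=True !s=True s=False
s_3={}: X(!s)=True !s=True s=False
s_4={p,r}: X(!s)=True !s=True s=False
s_5={q}: X(!s)=False !s=True s=False
F(X(!s)) holds; first witness at position 0.

Answer: 0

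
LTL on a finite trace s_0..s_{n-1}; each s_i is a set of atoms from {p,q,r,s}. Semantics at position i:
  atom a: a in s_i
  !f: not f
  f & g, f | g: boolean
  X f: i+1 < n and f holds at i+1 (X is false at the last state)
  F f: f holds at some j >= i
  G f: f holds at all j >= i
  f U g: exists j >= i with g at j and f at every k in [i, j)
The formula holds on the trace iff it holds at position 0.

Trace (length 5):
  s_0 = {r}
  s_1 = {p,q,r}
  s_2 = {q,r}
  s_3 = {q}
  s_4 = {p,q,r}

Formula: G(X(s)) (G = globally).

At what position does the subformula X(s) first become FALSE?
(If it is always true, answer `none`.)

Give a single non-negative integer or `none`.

s_0={r}: X(s)=False s=False
s_1={p,q,r}: X(s)=False s=False
s_2={q,r}: X(s)=False s=False
s_3={q}: X(s)=False s=False
s_4={p,q,r}: X(s)=False s=False
G(X(s)) holds globally = False
First violation at position 0.

Answer: 0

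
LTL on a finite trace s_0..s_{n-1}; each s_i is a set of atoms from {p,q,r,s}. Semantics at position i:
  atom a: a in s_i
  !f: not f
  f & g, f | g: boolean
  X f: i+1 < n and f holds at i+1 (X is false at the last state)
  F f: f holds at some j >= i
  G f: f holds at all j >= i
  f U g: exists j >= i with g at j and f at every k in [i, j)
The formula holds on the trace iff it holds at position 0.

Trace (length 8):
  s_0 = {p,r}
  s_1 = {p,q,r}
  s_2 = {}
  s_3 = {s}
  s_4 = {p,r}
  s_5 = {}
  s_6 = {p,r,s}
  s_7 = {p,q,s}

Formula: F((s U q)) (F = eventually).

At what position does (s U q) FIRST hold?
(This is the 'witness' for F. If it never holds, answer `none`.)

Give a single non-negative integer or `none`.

s_0={p,r}: (s U q)=False s=False q=False
s_1={p,q,r}: (s U q)=True s=False q=True
s_2={}: (s U q)=False s=False q=False
s_3={s}: (s U q)=False s=True q=False
s_4={p,r}: (s U q)=False s=False q=False
s_5={}: (s U q)=False s=False q=False
s_6={p,r,s}: (s U q)=True s=True q=False
s_7={p,q,s}: (s U q)=True s=True q=True
F((s U q)) holds; first witness at position 1.

Answer: 1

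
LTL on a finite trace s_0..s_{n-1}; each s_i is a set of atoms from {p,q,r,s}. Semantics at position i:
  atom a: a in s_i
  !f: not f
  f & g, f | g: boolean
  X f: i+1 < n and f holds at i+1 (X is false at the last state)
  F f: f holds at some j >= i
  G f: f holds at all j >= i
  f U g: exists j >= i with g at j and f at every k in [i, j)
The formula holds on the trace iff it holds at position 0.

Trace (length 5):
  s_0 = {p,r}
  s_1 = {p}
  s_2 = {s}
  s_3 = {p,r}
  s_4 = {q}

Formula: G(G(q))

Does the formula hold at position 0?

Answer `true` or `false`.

s_0={p,r}: G(G(q))=False G(q)=False q=False
s_1={p}: G(G(q))=False G(q)=False q=False
s_2={s}: G(G(q))=False G(q)=False q=False
s_3={p,r}: G(G(q))=False G(q)=False q=False
s_4={q}: G(G(q))=True G(q)=True q=True

Answer: false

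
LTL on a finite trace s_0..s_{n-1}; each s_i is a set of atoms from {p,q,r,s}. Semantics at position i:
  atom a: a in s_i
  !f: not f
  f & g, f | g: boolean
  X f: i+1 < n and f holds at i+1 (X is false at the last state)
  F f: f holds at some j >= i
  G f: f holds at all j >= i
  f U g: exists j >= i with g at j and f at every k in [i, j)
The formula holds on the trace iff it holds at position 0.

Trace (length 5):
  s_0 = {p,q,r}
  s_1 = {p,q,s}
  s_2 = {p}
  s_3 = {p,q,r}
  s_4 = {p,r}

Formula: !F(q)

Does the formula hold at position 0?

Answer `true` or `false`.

s_0={p,q,r}: !F(q)=False F(q)=True q=True
s_1={p,q,s}: !F(q)=False F(q)=True q=True
s_2={p}: !F(q)=False F(q)=True q=False
s_3={p,q,r}: !F(q)=False F(q)=True q=True
s_4={p,r}: !F(q)=True F(q)=False q=False

Answer: false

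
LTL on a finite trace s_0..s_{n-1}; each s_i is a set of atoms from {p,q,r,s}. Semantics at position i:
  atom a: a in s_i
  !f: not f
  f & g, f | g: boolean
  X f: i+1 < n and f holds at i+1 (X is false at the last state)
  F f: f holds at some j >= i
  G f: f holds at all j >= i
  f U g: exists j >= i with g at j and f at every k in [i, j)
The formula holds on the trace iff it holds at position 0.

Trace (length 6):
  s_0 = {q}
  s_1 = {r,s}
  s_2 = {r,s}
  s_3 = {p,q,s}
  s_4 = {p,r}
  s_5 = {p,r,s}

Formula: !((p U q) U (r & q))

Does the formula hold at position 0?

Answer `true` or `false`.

Answer: true

Derivation:
s_0={q}: !((p U q) U (r & q))=True ((p U q) U (r & q))=False (p U q)=True p=False q=True (r & q)=False r=False
s_1={r,s}: !((p U q) U (r & q))=True ((p U q) U (r & q))=False (p U q)=False p=False q=False (r & q)=False r=True
s_2={r,s}: !((p U q) U (r & q))=True ((p U q) U (r & q))=False (p U q)=False p=False q=False (r & q)=False r=True
s_3={p,q,s}: !((p U q) U (r & q))=True ((p U q) U (r & q))=False (p U q)=True p=True q=True (r & q)=False r=False
s_4={p,r}: !((p U q) U (r & q))=True ((p U q) U (r & q))=False (p U q)=False p=True q=False (r & q)=False r=True
s_5={p,r,s}: !((p U q) U (r & q))=True ((p U q) U (r & q))=False (p U q)=False p=True q=False (r & q)=False r=True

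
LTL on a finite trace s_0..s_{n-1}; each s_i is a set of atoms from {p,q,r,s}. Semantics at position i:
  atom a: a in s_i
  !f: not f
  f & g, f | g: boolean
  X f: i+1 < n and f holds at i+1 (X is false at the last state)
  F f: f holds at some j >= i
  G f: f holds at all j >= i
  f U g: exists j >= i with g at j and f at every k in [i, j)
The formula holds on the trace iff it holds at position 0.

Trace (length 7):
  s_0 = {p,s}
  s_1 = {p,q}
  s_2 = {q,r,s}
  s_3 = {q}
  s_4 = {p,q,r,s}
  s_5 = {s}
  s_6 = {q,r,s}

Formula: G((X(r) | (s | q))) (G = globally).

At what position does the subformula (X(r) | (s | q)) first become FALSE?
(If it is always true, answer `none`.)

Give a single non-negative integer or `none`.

s_0={p,s}: (X(r) | (s | q))=True X(r)=False r=False (s | q)=True s=True q=False
s_1={p,q}: (X(r) | (s | q))=True X(r)=True r=False (s | q)=True s=False q=True
s_2={q,r,s}: (X(r) | (s | q))=True X(r)=False r=True (s | q)=True s=True q=True
s_3={q}: (X(r) | (s | q))=True X(r)=True r=False (s | q)=True s=False q=True
s_4={p,q,r,s}: (X(r) | (s | q))=True X(r)=False r=True (s | q)=True s=True q=True
s_5={s}: (X(r) | (s | q))=True X(r)=True r=False (s | q)=True s=True q=False
s_6={q,r,s}: (X(r) | (s | q))=True X(r)=False r=True (s | q)=True s=True q=True
G((X(r) | (s | q))) holds globally = True
No violation — formula holds at every position.

Answer: none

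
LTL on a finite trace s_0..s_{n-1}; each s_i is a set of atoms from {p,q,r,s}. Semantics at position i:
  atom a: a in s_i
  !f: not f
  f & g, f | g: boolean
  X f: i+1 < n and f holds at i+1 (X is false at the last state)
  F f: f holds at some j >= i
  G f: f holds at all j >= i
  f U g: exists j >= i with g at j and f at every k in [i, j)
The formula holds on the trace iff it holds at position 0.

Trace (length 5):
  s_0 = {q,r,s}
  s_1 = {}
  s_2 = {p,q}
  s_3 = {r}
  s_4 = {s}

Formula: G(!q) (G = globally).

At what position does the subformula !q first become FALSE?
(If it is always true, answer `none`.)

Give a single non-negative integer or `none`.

s_0={q,r,s}: !q=False q=True
s_1={}: !q=True q=False
s_2={p,q}: !q=False q=True
s_3={r}: !q=True q=False
s_4={s}: !q=True q=False
G(!q) holds globally = False
First violation at position 0.

Answer: 0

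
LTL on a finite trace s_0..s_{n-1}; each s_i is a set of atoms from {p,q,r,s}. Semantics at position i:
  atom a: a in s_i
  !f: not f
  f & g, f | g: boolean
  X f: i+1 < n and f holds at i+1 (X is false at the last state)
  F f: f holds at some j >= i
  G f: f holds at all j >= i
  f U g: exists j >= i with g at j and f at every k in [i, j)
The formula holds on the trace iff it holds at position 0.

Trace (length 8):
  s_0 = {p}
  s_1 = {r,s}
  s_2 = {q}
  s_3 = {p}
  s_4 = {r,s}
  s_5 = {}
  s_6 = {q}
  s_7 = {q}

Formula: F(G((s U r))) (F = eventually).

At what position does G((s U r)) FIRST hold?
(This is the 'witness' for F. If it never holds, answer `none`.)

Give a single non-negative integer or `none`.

Answer: none

Derivation:
s_0={p}: G((s U r))=False (s U r)=False s=False r=False
s_1={r,s}: G((s U r))=False (s U r)=True s=True r=True
s_2={q}: G((s U r))=False (s U r)=False s=False r=False
s_3={p}: G((s U r))=False (s U r)=False s=False r=False
s_4={r,s}: G((s U r))=False (s U r)=True s=True r=True
s_5={}: G((s U r))=False (s U r)=False s=False r=False
s_6={q}: G((s U r))=False (s U r)=False s=False r=False
s_7={q}: G((s U r))=False (s U r)=False s=False r=False
F(G((s U r))) does not hold (no witness exists).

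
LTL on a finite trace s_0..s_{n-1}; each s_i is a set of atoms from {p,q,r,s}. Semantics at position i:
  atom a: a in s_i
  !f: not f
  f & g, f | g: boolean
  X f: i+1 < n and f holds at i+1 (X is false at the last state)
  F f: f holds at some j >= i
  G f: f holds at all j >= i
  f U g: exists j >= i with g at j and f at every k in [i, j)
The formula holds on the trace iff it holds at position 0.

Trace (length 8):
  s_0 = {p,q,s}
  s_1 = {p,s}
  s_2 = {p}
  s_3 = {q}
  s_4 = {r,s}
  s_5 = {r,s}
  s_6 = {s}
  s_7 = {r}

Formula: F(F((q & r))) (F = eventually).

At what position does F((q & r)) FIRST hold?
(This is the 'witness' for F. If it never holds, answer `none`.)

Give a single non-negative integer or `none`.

s_0={p,q,s}: F((q & r))=False (q & r)=False q=True r=False
s_1={p,s}: F((q & r))=False (q & r)=False q=False r=False
s_2={p}: F((q & r))=False (q & r)=False q=False r=False
s_3={q}: F((q & r))=False (q & r)=False q=True r=False
s_4={r,s}: F((q & r))=False (q & r)=False q=False r=True
s_5={r,s}: F((q & r))=False (q & r)=False q=False r=True
s_6={s}: F((q & r))=False (q & r)=False q=False r=False
s_7={r}: F((q & r))=False (q & r)=False q=False r=True
F(F((q & r))) does not hold (no witness exists).

Answer: none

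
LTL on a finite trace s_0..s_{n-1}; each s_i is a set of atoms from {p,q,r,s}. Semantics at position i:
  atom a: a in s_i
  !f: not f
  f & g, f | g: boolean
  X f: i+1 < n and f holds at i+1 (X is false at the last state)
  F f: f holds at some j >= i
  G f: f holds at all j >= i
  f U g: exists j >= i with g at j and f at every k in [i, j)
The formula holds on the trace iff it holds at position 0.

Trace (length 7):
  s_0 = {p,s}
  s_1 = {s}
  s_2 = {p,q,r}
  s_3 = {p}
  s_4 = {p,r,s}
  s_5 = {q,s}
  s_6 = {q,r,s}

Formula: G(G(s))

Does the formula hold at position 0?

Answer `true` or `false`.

Answer: false

Derivation:
s_0={p,s}: G(G(s))=False G(s)=False s=True
s_1={s}: G(G(s))=False G(s)=False s=True
s_2={p,q,r}: G(G(s))=False G(s)=False s=False
s_3={p}: G(G(s))=False G(s)=False s=False
s_4={p,r,s}: G(G(s))=True G(s)=True s=True
s_5={q,s}: G(G(s))=True G(s)=True s=True
s_6={q,r,s}: G(G(s))=True G(s)=True s=True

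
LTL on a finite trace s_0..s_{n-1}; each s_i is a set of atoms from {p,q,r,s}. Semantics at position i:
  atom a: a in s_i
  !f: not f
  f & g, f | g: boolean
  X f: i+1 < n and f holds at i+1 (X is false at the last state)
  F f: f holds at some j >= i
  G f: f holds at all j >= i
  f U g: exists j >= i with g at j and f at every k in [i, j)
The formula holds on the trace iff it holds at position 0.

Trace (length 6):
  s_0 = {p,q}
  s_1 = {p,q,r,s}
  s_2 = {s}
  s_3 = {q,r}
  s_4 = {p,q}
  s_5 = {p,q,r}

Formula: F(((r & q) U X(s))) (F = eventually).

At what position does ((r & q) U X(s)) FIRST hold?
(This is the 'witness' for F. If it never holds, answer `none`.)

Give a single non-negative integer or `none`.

Answer: 0

Derivation:
s_0={p,q}: ((r & q) U X(s))=True (r & q)=False r=False q=True X(s)=True s=False
s_1={p,q,r,s}: ((r & q) U X(s))=True (r & q)=True r=True q=True X(s)=True s=True
s_2={s}: ((r & q) U X(s))=False (r & q)=False r=False q=False X(s)=False s=True
s_3={q,r}: ((r & q) U X(s))=False (r & q)=True r=True q=True X(s)=False s=False
s_4={p,q}: ((r & q) U X(s))=False (r & q)=False r=False q=True X(s)=False s=False
s_5={p,q,r}: ((r & q) U X(s))=False (r & q)=True r=True q=True X(s)=False s=False
F(((r & q) U X(s))) holds; first witness at position 0.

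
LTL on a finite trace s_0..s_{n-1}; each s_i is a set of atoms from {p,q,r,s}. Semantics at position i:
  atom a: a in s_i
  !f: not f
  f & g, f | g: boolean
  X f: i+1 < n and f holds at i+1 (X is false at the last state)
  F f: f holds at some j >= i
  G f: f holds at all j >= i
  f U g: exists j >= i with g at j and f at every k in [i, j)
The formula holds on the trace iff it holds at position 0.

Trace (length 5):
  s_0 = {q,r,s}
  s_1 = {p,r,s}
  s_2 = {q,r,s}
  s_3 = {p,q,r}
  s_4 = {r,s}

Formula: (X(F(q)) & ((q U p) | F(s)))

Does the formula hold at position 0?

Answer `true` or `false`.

s_0={q,r,s}: (X(F(q)) & ((q U p) | F(s)))=True X(F(q))=True F(q)=True q=True ((q U p) | F(s))=True (q U p)=True p=False F(s)=True s=True
s_1={p,r,s}: (X(F(q)) & ((q U p) | F(s)))=True X(F(q))=True F(q)=True q=False ((q U p) | F(s))=True (q U p)=True p=True F(s)=True s=True
s_2={q,r,s}: (X(F(q)) & ((q U p) | F(s)))=True X(F(q))=True F(q)=True q=True ((q U p) | F(s))=True (q U p)=True p=False F(s)=True s=True
s_3={p,q,r}: (X(F(q)) & ((q U p) | F(s)))=False X(F(q))=False F(q)=True q=True ((q U p) | F(s))=True (q U p)=True p=True F(s)=True s=False
s_4={r,s}: (X(F(q)) & ((q U p) | F(s)))=False X(F(q))=False F(q)=False q=False ((q U p) | F(s))=True (q U p)=False p=False F(s)=True s=True

Answer: true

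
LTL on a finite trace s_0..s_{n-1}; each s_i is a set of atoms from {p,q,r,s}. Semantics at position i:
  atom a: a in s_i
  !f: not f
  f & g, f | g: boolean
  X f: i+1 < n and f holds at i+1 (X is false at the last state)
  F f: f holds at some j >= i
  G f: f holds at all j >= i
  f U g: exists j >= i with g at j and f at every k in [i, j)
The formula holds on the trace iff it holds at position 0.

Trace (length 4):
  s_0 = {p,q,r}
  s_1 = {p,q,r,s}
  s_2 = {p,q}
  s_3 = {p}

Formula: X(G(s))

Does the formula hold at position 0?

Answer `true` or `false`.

s_0={p,q,r}: X(G(s))=False G(s)=False s=False
s_1={p,q,r,s}: X(G(s))=False G(s)=False s=True
s_2={p,q}: X(G(s))=False G(s)=False s=False
s_3={p}: X(G(s))=False G(s)=False s=False

Answer: false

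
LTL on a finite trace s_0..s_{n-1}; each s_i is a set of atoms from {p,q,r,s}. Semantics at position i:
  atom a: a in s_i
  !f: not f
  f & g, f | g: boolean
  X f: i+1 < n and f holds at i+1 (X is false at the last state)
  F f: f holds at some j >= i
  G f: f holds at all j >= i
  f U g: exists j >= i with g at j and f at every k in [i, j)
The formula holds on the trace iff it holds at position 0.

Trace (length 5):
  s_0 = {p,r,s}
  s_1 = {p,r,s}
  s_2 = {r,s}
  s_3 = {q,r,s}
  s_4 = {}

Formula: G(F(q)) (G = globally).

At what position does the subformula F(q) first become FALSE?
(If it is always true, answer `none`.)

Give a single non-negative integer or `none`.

s_0={p,r,s}: F(q)=True q=False
s_1={p,r,s}: F(q)=True q=False
s_2={r,s}: F(q)=True q=False
s_3={q,r,s}: F(q)=True q=True
s_4={}: F(q)=False q=False
G(F(q)) holds globally = False
First violation at position 4.

Answer: 4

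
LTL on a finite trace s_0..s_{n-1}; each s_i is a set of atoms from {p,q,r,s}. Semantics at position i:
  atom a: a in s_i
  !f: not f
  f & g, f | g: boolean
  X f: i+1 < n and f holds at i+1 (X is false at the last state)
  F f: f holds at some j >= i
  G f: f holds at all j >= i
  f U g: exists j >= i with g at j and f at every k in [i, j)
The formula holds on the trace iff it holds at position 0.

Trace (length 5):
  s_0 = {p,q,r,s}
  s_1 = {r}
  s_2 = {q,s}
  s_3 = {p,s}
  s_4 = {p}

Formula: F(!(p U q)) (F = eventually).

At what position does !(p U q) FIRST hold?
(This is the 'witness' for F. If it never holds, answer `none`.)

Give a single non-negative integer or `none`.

s_0={p,q,r,s}: !(p U q)=False (p U q)=True p=True q=True
s_1={r}: !(p U q)=True (p U q)=False p=False q=False
s_2={q,s}: !(p U q)=False (p U q)=True p=False q=True
s_3={p,s}: !(p U q)=True (p U q)=False p=True q=False
s_4={p}: !(p U q)=True (p U q)=False p=True q=False
F(!(p U q)) holds; first witness at position 1.

Answer: 1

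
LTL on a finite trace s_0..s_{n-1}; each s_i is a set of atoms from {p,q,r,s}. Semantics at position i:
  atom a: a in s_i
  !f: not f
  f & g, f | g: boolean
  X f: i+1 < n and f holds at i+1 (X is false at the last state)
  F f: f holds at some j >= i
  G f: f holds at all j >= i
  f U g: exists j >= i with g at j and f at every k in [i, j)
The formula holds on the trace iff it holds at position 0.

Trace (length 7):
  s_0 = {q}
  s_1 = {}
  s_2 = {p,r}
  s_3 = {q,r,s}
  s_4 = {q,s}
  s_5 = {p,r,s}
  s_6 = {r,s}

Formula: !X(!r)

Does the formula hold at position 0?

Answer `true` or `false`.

s_0={q}: !X(!r)=False X(!r)=True !r=True r=False
s_1={}: !X(!r)=True X(!r)=False !r=True r=False
s_2={p,r}: !X(!r)=True X(!r)=False !r=False r=True
s_3={q,r,s}: !X(!r)=False X(!r)=True !r=False r=True
s_4={q,s}: !X(!r)=True X(!r)=False !r=True r=False
s_5={p,r,s}: !X(!r)=True X(!r)=False !r=False r=True
s_6={r,s}: !X(!r)=True X(!r)=False !r=False r=True

Answer: false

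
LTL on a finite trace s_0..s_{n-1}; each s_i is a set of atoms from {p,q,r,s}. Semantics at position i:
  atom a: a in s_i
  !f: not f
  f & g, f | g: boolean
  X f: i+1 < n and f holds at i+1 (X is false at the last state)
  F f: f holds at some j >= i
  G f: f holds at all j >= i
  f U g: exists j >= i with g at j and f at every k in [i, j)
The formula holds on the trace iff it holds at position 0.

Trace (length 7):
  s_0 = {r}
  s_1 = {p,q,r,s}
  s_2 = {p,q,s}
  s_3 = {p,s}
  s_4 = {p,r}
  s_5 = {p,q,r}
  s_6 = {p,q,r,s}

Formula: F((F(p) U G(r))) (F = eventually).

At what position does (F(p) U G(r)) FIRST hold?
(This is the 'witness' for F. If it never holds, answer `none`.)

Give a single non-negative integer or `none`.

s_0={r}: (F(p) U G(r))=True F(p)=True p=False G(r)=False r=True
s_1={p,q,r,s}: (F(p) U G(r))=True F(p)=True p=True G(r)=False r=True
s_2={p,q,s}: (F(p) U G(r))=True F(p)=True p=True G(r)=False r=False
s_3={p,s}: (F(p) U G(r))=True F(p)=True p=True G(r)=False r=False
s_4={p,r}: (F(p) U G(r))=True F(p)=True p=True G(r)=True r=True
s_5={p,q,r}: (F(p) U G(r))=True F(p)=True p=True G(r)=True r=True
s_6={p,q,r,s}: (F(p) U G(r))=True F(p)=True p=True G(r)=True r=True
F((F(p) U G(r))) holds; first witness at position 0.

Answer: 0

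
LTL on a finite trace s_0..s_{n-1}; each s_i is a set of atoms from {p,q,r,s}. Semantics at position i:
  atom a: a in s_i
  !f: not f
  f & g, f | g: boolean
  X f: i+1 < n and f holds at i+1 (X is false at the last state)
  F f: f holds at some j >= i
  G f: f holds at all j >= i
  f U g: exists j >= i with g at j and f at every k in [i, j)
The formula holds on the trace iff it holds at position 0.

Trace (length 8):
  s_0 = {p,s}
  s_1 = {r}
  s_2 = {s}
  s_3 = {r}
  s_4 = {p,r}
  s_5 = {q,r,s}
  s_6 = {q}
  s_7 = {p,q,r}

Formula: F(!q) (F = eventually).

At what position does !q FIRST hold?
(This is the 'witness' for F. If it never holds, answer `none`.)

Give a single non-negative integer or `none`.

Answer: 0

Derivation:
s_0={p,s}: !q=True q=False
s_1={r}: !q=True q=False
s_2={s}: !q=True q=False
s_3={r}: !q=True q=False
s_4={p,r}: !q=True q=False
s_5={q,r,s}: !q=False q=True
s_6={q}: !q=False q=True
s_7={p,q,r}: !q=False q=True
F(!q) holds; first witness at position 0.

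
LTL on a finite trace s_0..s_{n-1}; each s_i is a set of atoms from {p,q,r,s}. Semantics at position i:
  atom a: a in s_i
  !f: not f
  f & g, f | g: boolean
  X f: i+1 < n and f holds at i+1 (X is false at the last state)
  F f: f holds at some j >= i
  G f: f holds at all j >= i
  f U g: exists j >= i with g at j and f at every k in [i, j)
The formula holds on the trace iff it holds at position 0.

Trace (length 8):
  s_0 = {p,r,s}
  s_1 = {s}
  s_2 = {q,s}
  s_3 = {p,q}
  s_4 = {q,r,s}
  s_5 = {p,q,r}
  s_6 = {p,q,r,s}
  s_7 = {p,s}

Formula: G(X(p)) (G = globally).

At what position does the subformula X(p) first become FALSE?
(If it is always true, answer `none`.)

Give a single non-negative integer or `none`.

s_0={p,r,s}: X(p)=False p=True
s_1={s}: X(p)=False p=False
s_2={q,s}: X(p)=True p=False
s_3={p,q}: X(p)=False p=True
s_4={q,r,s}: X(p)=True p=False
s_5={p,q,r}: X(p)=True p=True
s_6={p,q,r,s}: X(p)=True p=True
s_7={p,s}: X(p)=False p=True
G(X(p)) holds globally = False
First violation at position 0.

Answer: 0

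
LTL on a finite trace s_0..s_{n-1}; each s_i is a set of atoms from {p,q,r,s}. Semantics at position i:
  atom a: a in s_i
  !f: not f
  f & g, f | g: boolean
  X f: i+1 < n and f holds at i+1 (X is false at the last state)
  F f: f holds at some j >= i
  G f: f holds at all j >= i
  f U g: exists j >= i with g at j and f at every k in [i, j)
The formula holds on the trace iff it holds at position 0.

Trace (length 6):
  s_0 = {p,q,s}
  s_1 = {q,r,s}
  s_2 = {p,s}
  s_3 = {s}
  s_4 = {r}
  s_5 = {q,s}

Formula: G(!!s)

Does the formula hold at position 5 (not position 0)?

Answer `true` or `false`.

Answer: true

Derivation:
s_0={p,q,s}: G(!!s)=False !!s=True !s=False s=True
s_1={q,r,s}: G(!!s)=False !!s=True !s=False s=True
s_2={p,s}: G(!!s)=False !!s=True !s=False s=True
s_3={s}: G(!!s)=False !!s=True !s=False s=True
s_4={r}: G(!!s)=False !!s=False !s=True s=False
s_5={q,s}: G(!!s)=True !!s=True !s=False s=True
Evaluating at position 5: result = True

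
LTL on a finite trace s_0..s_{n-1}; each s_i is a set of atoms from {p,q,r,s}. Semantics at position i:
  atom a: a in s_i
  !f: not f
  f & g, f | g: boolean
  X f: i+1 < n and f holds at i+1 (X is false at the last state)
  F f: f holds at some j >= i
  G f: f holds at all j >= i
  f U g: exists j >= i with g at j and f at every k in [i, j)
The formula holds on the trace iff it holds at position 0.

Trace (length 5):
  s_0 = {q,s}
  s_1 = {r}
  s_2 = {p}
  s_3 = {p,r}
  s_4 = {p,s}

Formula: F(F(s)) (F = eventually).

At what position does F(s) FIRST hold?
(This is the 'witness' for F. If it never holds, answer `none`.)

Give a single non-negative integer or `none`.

Answer: 0

Derivation:
s_0={q,s}: F(s)=True s=True
s_1={r}: F(s)=True s=False
s_2={p}: F(s)=True s=False
s_3={p,r}: F(s)=True s=False
s_4={p,s}: F(s)=True s=True
F(F(s)) holds; first witness at position 0.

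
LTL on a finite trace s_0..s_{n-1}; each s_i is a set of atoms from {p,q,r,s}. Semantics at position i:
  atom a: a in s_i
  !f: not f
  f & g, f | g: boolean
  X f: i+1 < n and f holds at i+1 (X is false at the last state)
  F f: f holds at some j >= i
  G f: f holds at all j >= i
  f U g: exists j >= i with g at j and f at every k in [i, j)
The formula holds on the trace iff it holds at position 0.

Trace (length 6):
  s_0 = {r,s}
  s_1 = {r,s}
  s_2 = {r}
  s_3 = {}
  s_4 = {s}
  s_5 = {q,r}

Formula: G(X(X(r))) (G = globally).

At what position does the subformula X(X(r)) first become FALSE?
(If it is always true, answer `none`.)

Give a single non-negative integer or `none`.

Answer: 1

Derivation:
s_0={r,s}: X(X(r))=True X(r)=True r=True
s_1={r,s}: X(X(r))=False X(r)=True r=True
s_2={r}: X(X(r))=False X(r)=False r=True
s_3={}: X(X(r))=True X(r)=False r=False
s_4={s}: X(X(r))=False X(r)=True r=False
s_5={q,r}: X(X(r))=False X(r)=False r=True
G(X(X(r))) holds globally = False
First violation at position 1.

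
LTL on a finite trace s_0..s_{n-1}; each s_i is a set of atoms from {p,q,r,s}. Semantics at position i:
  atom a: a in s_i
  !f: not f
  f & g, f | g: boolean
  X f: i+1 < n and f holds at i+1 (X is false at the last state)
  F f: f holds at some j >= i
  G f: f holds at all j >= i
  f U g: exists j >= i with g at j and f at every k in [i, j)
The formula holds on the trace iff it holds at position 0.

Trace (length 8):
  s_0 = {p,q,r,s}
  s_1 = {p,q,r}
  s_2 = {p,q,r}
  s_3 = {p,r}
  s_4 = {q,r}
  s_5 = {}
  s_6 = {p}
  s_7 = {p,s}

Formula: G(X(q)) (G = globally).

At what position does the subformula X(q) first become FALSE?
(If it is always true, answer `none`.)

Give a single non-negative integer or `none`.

s_0={p,q,r,s}: X(q)=True q=True
s_1={p,q,r}: X(q)=True q=True
s_2={p,q,r}: X(q)=False q=True
s_3={p,r}: X(q)=True q=False
s_4={q,r}: X(q)=False q=True
s_5={}: X(q)=False q=False
s_6={p}: X(q)=False q=False
s_7={p,s}: X(q)=False q=False
G(X(q)) holds globally = False
First violation at position 2.

Answer: 2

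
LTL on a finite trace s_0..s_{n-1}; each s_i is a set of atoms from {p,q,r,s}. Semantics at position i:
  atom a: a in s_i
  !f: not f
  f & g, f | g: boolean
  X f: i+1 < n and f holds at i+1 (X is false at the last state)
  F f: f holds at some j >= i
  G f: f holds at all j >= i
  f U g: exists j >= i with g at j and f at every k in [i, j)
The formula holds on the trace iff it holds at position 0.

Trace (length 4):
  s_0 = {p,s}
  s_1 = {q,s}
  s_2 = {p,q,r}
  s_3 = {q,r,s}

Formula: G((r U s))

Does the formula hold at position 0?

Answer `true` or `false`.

Answer: true

Derivation:
s_0={p,s}: G((r U s))=True (r U s)=True r=False s=True
s_1={q,s}: G((r U s))=True (r U s)=True r=False s=True
s_2={p,q,r}: G((r U s))=True (r U s)=True r=True s=False
s_3={q,r,s}: G((r U s))=True (r U s)=True r=True s=True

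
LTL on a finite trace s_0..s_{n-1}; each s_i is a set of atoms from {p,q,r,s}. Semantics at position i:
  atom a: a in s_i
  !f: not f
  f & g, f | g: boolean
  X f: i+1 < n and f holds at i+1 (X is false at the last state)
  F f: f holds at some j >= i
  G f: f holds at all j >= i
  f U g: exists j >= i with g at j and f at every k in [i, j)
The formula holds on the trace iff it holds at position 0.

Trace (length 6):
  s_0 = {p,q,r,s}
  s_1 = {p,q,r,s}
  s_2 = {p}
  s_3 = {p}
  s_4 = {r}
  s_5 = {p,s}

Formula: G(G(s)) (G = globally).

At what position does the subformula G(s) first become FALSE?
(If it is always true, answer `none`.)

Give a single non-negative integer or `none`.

s_0={p,q,r,s}: G(s)=False s=True
s_1={p,q,r,s}: G(s)=False s=True
s_2={p}: G(s)=False s=False
s_3={p}: G(s)=False s=False
s_4={r}: G(s)=False s=False
s_5={p,s}: G(s)=True s=True
G(G(s)) holds globally = False
First violation at position 0.

Answer: 0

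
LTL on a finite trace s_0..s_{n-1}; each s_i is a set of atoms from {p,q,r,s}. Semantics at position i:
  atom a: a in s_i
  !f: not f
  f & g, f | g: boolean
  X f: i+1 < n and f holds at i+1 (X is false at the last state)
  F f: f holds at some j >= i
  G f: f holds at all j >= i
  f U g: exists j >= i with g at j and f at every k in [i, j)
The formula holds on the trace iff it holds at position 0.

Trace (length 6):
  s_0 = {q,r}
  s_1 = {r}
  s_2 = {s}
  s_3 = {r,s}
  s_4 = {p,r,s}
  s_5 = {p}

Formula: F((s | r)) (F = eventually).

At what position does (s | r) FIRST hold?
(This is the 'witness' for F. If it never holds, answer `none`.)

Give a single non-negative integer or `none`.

Answer: 0

Derivation:
s_0={q,r}: (s | r)=True s=False r=True
s_1={r}: (s | r)=True s=False r=True
s_2={s}: (s | r)=True s=True r=False
s_3={r,s}: (s | r)=True s=True r=True
s_4={p,r,s}: (s | r)=True s=True r=True
s_5={p}: (s | r)=False s=False r=False
F((s | r)) holds; first witness at position 0.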